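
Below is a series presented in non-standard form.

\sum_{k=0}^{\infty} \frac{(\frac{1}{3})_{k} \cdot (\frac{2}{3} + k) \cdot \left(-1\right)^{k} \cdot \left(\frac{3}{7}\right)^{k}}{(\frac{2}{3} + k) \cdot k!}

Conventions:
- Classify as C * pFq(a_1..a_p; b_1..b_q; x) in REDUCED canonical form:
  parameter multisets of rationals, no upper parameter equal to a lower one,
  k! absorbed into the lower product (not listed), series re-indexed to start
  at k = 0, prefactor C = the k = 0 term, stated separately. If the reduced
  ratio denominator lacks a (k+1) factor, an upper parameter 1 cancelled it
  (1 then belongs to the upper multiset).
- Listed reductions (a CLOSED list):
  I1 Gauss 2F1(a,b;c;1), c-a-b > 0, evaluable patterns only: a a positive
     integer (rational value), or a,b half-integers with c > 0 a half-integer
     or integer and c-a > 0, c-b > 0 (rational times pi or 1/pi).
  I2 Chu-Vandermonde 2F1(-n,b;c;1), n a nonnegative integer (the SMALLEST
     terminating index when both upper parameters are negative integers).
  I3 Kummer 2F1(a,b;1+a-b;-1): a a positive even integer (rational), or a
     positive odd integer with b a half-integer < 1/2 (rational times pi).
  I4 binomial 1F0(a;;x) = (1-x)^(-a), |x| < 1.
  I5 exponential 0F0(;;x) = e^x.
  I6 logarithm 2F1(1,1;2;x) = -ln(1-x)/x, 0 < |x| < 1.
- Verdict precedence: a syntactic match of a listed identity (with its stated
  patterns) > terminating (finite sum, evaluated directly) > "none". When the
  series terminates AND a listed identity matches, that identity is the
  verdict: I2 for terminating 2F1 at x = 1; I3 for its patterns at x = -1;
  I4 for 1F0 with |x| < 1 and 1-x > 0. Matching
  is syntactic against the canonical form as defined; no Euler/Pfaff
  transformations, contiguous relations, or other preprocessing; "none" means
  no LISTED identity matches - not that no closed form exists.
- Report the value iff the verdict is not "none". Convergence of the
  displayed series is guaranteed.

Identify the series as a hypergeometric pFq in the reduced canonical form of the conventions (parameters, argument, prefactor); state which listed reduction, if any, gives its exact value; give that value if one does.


The series (x = -\frac{3}{7}) is 1F0: upper {\frac{1}{3}}, lower {-}, prefactor 1. Verdict at x = -\frac{3}{7}: binomial (I4) matches (the 1F0 binomial series: exponent -1/3, x = -\frac{3}{7}). Sum: \left(\frac{10}{7}\right)^{-\frac{1}{3}}.

Key observation: t_0 = 1 here, and striking the common factor k + 2/3 reduces the term (C = 1).
Consecutive-term ratio: r(k) = -\frac{3}{7} * (k+\frac{1}{3}) / [(k+1)] ; factor over Q: parameters, x = -\frac{3}{7}, and C = 1.


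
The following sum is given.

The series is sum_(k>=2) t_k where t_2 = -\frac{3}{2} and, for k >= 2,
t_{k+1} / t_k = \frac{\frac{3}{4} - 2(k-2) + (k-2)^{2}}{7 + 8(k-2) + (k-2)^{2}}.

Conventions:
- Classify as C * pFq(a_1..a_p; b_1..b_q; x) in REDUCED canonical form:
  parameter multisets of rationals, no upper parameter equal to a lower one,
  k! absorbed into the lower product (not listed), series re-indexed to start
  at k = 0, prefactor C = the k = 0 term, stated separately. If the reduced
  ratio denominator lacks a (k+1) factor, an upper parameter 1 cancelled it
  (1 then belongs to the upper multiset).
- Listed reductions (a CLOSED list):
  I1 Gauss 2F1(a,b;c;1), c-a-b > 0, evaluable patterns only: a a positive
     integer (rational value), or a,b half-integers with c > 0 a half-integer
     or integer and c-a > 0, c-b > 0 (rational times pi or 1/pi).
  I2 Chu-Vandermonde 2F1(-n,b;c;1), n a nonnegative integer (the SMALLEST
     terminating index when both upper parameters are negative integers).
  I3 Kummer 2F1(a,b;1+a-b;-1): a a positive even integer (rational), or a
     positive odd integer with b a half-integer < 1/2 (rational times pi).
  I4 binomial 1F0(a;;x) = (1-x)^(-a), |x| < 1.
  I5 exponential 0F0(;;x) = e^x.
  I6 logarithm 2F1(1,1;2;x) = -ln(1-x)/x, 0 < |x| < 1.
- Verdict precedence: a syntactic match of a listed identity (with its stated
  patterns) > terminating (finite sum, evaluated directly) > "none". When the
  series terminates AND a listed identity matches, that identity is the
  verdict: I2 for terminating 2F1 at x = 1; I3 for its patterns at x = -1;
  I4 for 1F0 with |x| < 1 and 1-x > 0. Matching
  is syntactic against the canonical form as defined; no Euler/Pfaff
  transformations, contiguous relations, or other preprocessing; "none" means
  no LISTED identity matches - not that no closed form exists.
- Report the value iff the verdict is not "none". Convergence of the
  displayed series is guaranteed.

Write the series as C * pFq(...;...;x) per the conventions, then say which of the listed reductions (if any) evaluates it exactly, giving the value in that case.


The series (x = 1) is 2F1: upper {-\frac{3}{2}, -\frac{1}{2}}, lower {7}, prefactor -\frac{3}{2}. Verdict: the half-integer Gauss pattern (I1) applies (x = 1; upper {-\frac{3}{2}, -\frac{1}{2}} half-integers, c = 7 in the evaluable pattern). Exact value: \left(-\frac{33554432}{6441435}\right) / \pi.

Key step: x = 1 and roots of the ratio polynomials (C = -3/2) are the negated parameters.
Term ratio: r(k) = 1 * (k-\frac{3}{2}) (k-\frac{1}{2}) / [(k+7) (k+1)] - rational in k. x = 1; t_0 = -\frac{3}{2}; negate the roots.


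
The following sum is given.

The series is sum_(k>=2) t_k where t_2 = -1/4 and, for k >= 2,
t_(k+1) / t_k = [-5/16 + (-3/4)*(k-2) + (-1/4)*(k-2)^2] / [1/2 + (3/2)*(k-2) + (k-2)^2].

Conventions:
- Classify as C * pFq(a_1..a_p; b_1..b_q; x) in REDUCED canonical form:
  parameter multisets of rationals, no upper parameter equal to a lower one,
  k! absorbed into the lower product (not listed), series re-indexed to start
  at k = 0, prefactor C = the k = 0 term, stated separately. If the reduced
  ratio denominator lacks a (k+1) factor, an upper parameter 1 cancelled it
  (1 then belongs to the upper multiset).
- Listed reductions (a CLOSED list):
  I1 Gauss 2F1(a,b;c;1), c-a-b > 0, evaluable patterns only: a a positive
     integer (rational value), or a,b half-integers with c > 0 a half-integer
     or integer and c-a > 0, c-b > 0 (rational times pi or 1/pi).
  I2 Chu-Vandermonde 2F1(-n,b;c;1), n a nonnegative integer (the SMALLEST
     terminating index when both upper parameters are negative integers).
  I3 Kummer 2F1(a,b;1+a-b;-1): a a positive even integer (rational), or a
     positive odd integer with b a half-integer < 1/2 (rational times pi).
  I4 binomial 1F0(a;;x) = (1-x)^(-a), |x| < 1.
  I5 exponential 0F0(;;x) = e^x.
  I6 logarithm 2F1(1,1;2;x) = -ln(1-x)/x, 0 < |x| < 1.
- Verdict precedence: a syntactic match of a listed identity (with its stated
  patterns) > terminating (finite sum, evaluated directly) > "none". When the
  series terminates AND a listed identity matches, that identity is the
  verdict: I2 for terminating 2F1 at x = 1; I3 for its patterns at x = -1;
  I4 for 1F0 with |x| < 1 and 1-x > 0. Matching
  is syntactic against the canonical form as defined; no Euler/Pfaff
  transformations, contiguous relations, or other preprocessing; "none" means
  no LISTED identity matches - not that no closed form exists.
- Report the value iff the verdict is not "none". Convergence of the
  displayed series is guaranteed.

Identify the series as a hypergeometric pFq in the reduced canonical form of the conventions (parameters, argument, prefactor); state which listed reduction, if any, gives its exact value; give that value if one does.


Reduced: x = -1/4, 1F0, upper = {5/2}, lower = {-}, C = -1/4. Verdict at x = -1/4: the I4 binomial reduction matches (the 1F0 binomial series: exponent -5/2, x = -1/4). Its exact value is (-1/4) * (5/4)^(-5/2).

Key observation: x = (-1/4) and roots of the ratio polynomials (C = -1/4, x = -1/4) are the negated parameters.
Term ratio: r(k) = (-1/4) * (k+5/2) / [(k+1)] - rational in k. x = (-1/4); t_0 = -1/4; negate the roots.


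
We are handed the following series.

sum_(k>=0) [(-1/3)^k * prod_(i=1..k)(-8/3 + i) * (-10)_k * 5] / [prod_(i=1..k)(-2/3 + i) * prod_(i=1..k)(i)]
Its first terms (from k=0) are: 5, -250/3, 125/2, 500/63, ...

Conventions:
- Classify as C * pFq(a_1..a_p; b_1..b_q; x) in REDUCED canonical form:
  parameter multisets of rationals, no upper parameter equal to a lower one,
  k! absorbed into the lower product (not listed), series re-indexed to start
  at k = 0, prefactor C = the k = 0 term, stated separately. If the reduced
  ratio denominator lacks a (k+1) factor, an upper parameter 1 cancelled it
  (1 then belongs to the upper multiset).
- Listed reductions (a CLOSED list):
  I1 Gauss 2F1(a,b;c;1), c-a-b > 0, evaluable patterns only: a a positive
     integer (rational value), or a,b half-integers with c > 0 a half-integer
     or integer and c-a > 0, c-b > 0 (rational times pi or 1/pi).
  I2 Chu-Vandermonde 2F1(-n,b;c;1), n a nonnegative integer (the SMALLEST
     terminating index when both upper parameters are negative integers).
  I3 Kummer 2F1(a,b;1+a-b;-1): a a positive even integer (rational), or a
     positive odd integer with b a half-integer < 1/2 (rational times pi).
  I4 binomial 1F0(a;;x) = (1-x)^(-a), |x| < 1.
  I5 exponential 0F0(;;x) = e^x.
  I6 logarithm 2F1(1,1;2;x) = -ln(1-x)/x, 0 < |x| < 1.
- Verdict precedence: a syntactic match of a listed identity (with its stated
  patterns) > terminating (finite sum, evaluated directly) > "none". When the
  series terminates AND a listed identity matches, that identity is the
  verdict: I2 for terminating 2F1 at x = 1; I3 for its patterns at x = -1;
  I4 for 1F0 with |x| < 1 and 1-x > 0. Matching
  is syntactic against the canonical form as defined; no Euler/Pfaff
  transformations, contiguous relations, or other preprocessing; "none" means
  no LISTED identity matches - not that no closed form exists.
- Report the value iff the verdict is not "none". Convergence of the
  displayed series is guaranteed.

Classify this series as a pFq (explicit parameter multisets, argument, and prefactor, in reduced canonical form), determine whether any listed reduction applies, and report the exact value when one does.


At argument -1/3: a 2F1 with upper {-10, -5/3}, lower {1/3}, scaled by C = 5. Verdict: terminating. With -10 upstairs the series is a 11-term polynomial sum; evaluated term by term. Value: -1923694337/345554748.

First insight: t_0 = 5 here, and the product of the first k integers (C = 5, x = -1/3) is k!.
Step ratio: r(k) = (-1/3) * (k-10) (k-5/3) / [(k+1/3) (k+1)] ; factor over Q: parameters, x = (-1/3), and C = 5.


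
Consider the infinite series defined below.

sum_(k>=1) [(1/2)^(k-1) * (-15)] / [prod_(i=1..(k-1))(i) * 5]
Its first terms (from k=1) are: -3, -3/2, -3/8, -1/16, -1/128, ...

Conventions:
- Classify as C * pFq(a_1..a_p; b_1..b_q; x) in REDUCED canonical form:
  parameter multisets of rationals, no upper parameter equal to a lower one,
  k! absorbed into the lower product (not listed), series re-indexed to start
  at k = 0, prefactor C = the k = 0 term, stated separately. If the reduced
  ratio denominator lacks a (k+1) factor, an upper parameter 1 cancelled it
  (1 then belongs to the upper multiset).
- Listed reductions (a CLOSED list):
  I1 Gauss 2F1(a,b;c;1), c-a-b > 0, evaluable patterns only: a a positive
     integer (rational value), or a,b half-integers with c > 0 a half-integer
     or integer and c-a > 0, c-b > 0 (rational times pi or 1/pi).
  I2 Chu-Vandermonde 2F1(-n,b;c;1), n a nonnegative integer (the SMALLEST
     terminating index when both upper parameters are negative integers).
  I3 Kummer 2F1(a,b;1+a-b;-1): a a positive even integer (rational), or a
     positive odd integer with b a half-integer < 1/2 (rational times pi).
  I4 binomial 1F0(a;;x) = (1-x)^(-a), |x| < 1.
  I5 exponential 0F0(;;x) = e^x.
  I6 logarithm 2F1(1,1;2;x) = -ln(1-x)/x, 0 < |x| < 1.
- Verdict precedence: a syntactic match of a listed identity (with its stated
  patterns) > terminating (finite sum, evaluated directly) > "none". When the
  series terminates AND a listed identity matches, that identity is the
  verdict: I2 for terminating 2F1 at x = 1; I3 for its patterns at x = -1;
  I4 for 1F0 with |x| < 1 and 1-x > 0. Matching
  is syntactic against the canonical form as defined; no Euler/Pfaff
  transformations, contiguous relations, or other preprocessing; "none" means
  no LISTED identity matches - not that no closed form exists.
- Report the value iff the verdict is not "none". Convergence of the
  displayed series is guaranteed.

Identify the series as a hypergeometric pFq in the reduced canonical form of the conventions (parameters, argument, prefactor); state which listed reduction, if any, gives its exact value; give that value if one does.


At argument 1/2: a 0F0 with upper {-}, lower {-}, scaled by C = -3. Verdict at x = 1/2: the I5 exponential reduction matches (the 0F0 exponential series at x = 1/2). Value: (-3) * e^(1/2).

Structural cue: with t_0 = -3, the product of the first k integers (prefactor -3) is k!.
Consecutive-term ratio: r(k) = (1/2) * 1 / [(k+1)] - rational; roots negated = parameters, x = (1/2), C = -3.


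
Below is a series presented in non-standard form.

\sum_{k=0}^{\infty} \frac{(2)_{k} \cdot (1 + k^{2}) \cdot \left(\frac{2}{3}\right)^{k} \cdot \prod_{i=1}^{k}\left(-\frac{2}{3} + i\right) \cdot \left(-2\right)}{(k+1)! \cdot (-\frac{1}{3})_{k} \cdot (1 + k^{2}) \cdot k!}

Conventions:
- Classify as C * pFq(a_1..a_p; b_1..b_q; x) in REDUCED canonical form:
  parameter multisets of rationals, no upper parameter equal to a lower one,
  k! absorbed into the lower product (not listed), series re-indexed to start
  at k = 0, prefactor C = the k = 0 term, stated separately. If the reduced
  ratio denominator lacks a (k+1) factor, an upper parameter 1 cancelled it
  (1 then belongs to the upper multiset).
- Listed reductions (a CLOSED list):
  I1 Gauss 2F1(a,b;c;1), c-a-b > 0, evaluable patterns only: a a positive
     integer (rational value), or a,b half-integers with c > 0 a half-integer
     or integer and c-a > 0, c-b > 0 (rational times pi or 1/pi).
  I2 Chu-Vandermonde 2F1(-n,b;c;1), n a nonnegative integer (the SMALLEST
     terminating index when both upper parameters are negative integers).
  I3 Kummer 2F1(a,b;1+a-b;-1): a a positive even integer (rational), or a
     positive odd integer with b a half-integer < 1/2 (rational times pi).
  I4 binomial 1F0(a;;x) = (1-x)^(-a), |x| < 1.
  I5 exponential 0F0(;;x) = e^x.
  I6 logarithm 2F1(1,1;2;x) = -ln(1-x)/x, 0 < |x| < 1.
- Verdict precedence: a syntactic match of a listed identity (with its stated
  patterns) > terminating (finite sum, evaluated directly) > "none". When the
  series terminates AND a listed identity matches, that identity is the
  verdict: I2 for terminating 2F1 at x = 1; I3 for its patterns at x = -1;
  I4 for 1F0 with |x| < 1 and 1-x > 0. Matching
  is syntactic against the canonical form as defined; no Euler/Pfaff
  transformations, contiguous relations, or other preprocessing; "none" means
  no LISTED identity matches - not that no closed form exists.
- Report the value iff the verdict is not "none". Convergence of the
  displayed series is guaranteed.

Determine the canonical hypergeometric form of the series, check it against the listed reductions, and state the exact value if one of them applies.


The series (x = \frac{2}{3}) is 1F1: upper {\frac{1}{3}}, lower {-\frac{1}{3}}, prefactor -2. Verdict: no listed reduction: x = \frac{2}{3} and upper {\frac{1}{3}} fail every I1-I6 pattern.

Key observation: x = \frac{2}{3} and striking the common factor k^2 + 1 reduces the term (C = -2).
Step ratio: r(k) = \frac{2}{3} * (k+\frac{1}{3}) / [(k-\frac{1}{3}) (k+1)] - poly over poly, x = \frac{2}{3} from leading terms; C = -2 at k = 0.


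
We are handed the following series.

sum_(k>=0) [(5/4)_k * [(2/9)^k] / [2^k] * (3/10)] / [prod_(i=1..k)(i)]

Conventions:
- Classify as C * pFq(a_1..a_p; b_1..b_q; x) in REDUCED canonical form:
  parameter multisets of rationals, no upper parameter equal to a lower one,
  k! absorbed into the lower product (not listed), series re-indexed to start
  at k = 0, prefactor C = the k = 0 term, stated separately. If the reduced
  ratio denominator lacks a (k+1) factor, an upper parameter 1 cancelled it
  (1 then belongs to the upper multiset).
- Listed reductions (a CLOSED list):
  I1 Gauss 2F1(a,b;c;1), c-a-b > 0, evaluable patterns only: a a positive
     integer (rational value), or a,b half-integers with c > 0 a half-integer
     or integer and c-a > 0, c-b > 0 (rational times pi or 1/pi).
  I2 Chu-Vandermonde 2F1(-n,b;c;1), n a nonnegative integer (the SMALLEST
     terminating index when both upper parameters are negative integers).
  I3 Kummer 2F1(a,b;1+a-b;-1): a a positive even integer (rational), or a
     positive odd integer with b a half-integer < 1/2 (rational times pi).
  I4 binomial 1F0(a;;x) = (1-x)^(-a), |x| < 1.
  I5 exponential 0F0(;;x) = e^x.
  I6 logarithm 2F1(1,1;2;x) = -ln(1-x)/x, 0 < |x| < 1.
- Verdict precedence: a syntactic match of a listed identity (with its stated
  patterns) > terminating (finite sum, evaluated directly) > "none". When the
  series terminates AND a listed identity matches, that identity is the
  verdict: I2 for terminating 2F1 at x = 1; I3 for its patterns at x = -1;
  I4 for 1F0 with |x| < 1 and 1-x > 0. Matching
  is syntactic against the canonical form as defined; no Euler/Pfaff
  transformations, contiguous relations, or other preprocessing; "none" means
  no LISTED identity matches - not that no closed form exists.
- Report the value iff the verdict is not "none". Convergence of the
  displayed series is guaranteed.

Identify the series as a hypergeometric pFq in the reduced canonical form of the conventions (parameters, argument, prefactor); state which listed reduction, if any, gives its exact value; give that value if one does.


Prefactor 3/10, argument 1/9: 1F0 with upper {5/4} over lower {-}. Verdict: binomial (I4) applies (the 1F0 binomial series: exponent -5/4, x = 1/9). Value: (3/10) * (8/9)^(-5/4).

Key observation: from the first term 3/10: the product of the first k integers (prefactor 3/10) is k!.
Adjacent-term ratio: r(k) = (1/9) * (k+5/4) / [(k+1)] - rational; roots negated = parameters, x = (1/9), C = 3/10.


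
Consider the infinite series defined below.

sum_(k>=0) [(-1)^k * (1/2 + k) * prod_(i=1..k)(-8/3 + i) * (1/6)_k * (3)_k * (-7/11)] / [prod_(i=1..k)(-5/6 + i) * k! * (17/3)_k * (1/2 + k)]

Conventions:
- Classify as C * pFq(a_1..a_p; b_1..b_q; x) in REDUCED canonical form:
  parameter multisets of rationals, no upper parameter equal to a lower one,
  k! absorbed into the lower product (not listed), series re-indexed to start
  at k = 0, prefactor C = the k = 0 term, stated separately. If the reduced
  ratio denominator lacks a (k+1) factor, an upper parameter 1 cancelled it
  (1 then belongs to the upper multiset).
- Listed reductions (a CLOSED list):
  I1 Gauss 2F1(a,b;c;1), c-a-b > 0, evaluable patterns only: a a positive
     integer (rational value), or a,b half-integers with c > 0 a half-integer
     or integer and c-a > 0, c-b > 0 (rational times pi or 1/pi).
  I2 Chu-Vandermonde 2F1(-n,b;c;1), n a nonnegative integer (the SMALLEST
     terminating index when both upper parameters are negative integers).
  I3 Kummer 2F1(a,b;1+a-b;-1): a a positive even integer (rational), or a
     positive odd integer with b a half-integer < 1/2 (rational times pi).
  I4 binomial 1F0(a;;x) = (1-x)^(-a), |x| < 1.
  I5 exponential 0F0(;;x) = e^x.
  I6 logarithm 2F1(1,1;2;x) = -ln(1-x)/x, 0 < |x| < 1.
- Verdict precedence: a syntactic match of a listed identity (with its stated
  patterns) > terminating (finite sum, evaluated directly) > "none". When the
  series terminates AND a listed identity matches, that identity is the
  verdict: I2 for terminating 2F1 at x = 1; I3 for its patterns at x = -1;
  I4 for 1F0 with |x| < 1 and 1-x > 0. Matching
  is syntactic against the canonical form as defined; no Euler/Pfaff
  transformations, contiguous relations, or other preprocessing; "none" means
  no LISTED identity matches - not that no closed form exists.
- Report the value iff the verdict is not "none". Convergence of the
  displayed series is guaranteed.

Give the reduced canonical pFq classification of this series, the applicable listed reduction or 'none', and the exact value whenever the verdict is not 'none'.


Key observation: from the first term -7/11: the running product (C = -7/11, x = -1) telescopes to a rising factorial.
Consecutive-term ratio: r(k) = (-1) * (k-5/3) (k+3) / [(k+17/3) (k+1)] - poly over poly, x = (-1) from leading terms; C = -7/11 at k = 0.

Canonical form: C = -7/11 times 2F1 with upper {-5/3, 3}, lower {17/3}, x = -1. Verdict: none. Every listed pattern misses the 2F1 form at -1, upper {-5/3, 3}.


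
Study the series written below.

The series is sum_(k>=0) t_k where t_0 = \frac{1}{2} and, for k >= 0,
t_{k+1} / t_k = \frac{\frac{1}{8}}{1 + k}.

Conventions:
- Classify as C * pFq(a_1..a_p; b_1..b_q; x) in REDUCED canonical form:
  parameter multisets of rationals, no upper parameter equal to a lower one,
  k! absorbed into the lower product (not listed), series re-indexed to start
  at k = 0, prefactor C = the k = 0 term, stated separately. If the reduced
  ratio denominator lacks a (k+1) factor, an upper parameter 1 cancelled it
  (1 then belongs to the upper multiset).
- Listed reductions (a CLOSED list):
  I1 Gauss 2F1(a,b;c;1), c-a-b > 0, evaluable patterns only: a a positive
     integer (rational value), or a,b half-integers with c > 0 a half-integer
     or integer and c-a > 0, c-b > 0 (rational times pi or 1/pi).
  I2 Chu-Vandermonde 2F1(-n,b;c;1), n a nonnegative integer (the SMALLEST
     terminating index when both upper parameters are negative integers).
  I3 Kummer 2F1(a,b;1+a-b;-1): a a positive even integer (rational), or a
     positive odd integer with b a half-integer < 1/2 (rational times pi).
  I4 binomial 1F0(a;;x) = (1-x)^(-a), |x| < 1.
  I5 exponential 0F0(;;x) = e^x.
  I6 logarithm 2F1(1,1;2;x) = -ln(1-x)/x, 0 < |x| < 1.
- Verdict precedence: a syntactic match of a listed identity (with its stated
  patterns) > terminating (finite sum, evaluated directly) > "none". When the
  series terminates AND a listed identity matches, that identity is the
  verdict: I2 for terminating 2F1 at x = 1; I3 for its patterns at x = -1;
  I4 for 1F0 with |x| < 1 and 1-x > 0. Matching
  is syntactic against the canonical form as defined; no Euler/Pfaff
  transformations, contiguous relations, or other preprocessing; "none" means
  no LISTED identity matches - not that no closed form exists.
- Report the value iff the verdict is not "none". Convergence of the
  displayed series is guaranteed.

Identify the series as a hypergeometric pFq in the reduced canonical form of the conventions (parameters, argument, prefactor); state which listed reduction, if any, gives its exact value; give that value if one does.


x = \frac{1}{8} here; the reduced form reads 0F0, upper {-}, lower {-}, C = \frac{1}{2}. Verdict (x = \frac{1}{8}): exponential (I5) applies (the 0F0 exponential series at x = \frac{1}{8}). Hence: \frac{1}{2} \cdot e^{\frac{1}{8}}.

First insight: x = \frac{1}{8} and the expanded ratio factors over Q; prefactor 1/2, roots give parameters.
Consecutive-term ratio: r(k) = \frac{1}{8} * 1 / [(k+1)] - rational in k, leading ratio \frac{1}{8}; with t_0 = \frac{1}{2}, classification follows.


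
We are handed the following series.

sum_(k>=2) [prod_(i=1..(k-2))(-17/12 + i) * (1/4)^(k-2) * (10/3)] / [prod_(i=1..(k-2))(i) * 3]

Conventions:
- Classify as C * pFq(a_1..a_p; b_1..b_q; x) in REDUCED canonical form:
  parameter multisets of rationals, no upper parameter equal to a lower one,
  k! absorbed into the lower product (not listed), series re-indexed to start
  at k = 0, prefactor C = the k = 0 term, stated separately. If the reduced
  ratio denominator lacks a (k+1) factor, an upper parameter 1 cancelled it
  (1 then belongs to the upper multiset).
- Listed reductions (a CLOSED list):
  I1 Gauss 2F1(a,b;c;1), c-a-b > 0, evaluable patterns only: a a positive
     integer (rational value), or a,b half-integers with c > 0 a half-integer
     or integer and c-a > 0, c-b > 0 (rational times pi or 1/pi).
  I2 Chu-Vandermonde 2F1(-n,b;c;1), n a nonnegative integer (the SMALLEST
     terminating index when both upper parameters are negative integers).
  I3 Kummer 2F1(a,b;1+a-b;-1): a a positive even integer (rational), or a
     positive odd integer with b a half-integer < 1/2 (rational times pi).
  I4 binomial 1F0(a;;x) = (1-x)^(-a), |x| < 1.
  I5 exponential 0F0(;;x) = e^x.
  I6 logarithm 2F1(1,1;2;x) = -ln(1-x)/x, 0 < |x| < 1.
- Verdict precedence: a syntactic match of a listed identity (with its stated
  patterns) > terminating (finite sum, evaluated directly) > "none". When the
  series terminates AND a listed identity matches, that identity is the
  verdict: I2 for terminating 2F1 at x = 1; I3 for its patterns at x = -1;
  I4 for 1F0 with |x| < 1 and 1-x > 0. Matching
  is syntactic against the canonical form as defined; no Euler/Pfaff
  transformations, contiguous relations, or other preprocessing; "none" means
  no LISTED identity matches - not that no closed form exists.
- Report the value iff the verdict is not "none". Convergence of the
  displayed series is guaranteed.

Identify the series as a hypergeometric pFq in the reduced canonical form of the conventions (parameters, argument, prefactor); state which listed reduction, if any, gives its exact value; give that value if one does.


Key observation: with t_0 = 10/9, the product of the first k integers (C = 10/9) is k!.
Adjacent-term ratio: r(k) = (1/4) * (k-5/12) / [(k+1)] - rational; roots negated = parameters, x = (1/4), C = 10/9.

Reduced: x = 1/4, 1F0, upper = {-5/12}, lower = {-}, C = 10/9. Verdict (x = 1/4): the I4 binomial reduction applies (the 1F0 binomial series: exponent 5/12, x = 1/4). Sum: (10/9) * (3/4)^(5/12).


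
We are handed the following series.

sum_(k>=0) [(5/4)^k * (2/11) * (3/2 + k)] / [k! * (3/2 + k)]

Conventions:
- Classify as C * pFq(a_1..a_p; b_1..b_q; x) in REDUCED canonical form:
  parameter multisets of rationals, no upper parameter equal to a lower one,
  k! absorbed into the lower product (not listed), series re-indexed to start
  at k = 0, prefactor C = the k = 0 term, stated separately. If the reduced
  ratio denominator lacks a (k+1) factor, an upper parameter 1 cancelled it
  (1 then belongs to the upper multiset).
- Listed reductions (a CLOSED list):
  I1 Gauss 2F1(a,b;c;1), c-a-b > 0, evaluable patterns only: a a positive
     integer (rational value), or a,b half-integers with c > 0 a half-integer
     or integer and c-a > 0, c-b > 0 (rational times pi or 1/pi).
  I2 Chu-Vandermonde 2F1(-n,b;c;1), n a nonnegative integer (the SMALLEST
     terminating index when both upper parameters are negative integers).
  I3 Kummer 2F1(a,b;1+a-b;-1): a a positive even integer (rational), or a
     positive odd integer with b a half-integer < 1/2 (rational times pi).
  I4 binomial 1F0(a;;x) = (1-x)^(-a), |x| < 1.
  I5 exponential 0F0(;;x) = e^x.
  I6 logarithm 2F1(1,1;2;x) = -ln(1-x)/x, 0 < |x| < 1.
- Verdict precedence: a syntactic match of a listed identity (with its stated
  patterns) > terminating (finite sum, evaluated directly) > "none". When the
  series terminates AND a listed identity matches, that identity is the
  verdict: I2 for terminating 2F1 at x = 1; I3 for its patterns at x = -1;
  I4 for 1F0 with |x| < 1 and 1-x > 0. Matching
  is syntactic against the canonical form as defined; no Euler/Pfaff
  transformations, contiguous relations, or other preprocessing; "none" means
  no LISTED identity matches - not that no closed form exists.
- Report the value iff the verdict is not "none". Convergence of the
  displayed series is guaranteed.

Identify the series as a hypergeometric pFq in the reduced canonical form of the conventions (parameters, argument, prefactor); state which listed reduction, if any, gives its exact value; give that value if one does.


The tell: t_0 = 2/11 here, and striking the common factor k + 3/2 reduces the term (prefactor 2/11).
Step ratio: r(k) = (5/4) * 1 / [(k+1)] - rational; roots negated = parameters, x = (5/4), C = 2/11.

This is 2/11 * 0F0(-; -; 5/4) in reduced canonical form. Verdict at x = 5/4: the exponential series (I5) matches (the 0F0 exponential series at x = 5/4). Value: (2/11) * e^(5/4).


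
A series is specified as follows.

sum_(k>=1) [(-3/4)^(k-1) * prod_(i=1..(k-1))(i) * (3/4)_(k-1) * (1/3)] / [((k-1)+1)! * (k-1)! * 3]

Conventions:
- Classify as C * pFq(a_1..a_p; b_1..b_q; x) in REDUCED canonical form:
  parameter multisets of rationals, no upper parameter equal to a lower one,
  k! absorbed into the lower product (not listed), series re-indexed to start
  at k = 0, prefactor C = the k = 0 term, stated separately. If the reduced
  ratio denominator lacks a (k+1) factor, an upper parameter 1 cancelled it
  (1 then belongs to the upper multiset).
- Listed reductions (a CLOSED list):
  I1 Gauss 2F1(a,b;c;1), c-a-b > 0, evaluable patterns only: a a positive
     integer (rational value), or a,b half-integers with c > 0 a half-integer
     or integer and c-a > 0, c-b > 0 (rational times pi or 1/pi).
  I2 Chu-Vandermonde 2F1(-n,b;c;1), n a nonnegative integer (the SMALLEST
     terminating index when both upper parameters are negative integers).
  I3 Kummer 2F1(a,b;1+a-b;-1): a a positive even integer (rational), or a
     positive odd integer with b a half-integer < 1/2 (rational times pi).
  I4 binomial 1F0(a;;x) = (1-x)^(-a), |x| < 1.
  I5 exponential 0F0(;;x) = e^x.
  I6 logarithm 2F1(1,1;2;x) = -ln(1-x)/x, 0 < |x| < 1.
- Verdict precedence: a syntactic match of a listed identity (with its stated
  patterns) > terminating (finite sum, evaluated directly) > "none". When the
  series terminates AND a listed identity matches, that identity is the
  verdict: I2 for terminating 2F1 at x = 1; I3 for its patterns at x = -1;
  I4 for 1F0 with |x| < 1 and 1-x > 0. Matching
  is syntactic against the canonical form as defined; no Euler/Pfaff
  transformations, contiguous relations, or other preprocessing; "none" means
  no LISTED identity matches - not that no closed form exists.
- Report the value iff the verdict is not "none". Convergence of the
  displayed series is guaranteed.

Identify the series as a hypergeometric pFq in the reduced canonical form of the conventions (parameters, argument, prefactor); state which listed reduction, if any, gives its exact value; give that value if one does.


Classification (C = 1/9): 2F1 with upper {3/4, 1}, lower {2}, argument x = -3/4. Verdict: none. A 2F1 with upper {3/4, 1} fits none of I1-I6 at x = -3/4; the sum runs forever.

First insight: from the first term 1/9: the constant factors (C = 1/9, x = -3/4) combine into one prefactor.
Step ratio: r(k) = (-3/4) * (k+3/4) (k+1) / [(k+2) (k+1)] ; factor over Q: parameters, x = (-3/4), and C = 1/9.


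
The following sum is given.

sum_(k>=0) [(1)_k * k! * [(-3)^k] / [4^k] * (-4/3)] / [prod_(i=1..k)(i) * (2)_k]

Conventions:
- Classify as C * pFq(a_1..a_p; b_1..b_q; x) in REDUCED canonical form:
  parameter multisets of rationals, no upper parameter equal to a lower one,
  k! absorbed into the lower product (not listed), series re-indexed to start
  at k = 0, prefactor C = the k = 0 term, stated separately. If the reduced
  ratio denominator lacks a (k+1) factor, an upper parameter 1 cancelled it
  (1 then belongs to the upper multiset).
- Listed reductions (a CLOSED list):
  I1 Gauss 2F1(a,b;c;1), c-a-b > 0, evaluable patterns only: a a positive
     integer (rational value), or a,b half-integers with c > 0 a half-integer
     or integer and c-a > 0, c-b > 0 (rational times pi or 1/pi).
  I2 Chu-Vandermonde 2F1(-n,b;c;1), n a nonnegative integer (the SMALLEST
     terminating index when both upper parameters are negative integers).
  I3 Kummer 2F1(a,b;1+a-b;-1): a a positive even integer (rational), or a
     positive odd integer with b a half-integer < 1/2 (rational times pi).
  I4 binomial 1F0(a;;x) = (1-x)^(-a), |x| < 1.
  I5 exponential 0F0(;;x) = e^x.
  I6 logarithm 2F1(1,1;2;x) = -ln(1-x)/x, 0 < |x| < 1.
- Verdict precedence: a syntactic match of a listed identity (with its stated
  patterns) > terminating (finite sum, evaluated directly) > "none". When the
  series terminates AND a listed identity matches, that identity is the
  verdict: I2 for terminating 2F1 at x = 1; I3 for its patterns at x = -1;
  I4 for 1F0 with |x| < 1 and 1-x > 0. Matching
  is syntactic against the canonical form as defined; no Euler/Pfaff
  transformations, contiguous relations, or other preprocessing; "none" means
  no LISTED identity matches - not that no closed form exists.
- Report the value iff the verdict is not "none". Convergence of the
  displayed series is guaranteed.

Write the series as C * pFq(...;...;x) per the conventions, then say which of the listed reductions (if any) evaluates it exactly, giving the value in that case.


Reduced: x = -3/4, 2F1, upper = {1, 1}, lower = {2}, C = -4/3. Verdict: logarithm (I6) fires (the logarithm: parameters (1,1;2), x = -3/4). Sum: (-16/9) * ln(7/4).

First insight: from the first term -4/3: the product of the first k integers (prefactor -4/3) is k!.
Term ratio: r(k) = (-3/4) * (k+1) (k+1) / [(k+2) (k+1)] ; factor over Q: parameters, x = (-3/4), and C = -4/3.


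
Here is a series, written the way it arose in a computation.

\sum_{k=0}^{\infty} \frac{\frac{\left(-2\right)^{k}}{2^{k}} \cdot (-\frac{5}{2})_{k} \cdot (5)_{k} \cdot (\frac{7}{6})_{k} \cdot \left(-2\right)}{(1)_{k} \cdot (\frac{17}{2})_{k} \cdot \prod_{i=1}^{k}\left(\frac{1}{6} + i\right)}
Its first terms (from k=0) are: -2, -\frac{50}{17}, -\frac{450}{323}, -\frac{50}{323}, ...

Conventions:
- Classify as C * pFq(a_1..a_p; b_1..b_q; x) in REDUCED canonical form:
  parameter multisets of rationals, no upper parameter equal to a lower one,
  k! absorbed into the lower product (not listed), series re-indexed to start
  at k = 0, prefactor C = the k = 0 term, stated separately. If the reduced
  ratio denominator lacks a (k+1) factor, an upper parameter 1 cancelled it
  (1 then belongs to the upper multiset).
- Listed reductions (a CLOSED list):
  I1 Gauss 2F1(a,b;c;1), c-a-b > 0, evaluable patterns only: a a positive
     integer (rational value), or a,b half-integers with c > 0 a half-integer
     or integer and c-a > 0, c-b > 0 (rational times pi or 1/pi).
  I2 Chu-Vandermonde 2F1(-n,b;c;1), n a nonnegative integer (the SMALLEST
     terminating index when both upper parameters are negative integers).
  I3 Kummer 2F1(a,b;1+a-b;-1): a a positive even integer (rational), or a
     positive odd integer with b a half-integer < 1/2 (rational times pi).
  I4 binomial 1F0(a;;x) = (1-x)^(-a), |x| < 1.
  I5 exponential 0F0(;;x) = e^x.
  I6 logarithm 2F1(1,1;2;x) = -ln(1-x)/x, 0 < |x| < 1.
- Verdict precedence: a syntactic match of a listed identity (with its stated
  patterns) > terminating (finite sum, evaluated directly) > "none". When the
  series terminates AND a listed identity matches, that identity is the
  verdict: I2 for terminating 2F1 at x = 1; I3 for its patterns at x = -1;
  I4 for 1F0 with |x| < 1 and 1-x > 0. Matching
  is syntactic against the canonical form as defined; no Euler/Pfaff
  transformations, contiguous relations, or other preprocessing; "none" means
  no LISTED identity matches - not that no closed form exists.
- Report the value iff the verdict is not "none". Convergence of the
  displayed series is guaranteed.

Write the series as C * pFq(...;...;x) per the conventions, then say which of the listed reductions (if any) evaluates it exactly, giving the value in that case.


This is -2 * 2F1(-\frac{5}{2}, 5; \frac{17}{2}; -1) in reduced canonical form. Verdict: this is Kummer's theorem (I3) (x = -1; c = \frac{17}{2} equals 1+a-b for upper {-\frac{5}{2}, 5}: listed pattern). Sum: \left(-\frac{135135}{65536}\right) \cdot \pi.

The tell: t_0 = -2 here, and the lower running product (C = -2, x = -1) is a rising factorial.
Adjacent-term ratio: r(k) = -1 * (k-\frac{5}{2}) (k+5) / [(k+\frac{17}{2}) (k+1)] - rational in k. x = -1; t_0 = -2; negate the roots.


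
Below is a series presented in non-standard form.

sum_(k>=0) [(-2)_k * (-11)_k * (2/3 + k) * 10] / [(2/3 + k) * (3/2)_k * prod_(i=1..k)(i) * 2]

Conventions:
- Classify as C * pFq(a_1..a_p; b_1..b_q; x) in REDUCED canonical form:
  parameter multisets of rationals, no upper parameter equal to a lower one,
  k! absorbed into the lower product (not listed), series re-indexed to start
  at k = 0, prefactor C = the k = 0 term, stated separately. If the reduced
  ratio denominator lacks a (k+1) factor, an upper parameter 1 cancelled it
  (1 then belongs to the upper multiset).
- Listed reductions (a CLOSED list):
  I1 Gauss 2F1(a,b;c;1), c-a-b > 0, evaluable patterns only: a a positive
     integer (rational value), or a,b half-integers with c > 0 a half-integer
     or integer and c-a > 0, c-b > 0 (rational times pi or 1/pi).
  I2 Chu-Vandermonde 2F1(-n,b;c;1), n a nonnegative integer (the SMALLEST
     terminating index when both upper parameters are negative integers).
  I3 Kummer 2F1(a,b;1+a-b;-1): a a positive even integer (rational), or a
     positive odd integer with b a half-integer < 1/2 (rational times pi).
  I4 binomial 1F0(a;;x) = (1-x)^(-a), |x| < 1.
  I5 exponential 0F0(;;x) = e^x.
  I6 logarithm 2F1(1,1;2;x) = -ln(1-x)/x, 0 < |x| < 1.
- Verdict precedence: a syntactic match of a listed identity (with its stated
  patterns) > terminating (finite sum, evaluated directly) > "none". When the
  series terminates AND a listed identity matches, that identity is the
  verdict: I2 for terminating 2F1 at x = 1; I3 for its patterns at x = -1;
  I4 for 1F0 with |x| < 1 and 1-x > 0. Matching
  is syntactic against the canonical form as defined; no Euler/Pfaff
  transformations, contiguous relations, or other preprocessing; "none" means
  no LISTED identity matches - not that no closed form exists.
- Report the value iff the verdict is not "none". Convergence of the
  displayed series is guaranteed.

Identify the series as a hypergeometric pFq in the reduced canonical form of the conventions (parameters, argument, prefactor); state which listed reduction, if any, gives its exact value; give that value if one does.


Prefactor 5, argument 1: 2F1 with upper {-11, -2} over lower {3/2}. Verdict at x = 1: the Chu-Vandermonde identity I2 matches (terminating 2F1 at x = 1 with n = 2, b = -11, c = 3/2). Exact value: 225.

Key observation: with t_0 = 5, striking the common factor k + 2/3 reduces the term (C = 5).
Consecutive-term ratio: r(k) = 1 * (k-11) (k-2) / [(k+3/2) (k+1)] ; factor over Q: parameters, x = 1, and C = 5.


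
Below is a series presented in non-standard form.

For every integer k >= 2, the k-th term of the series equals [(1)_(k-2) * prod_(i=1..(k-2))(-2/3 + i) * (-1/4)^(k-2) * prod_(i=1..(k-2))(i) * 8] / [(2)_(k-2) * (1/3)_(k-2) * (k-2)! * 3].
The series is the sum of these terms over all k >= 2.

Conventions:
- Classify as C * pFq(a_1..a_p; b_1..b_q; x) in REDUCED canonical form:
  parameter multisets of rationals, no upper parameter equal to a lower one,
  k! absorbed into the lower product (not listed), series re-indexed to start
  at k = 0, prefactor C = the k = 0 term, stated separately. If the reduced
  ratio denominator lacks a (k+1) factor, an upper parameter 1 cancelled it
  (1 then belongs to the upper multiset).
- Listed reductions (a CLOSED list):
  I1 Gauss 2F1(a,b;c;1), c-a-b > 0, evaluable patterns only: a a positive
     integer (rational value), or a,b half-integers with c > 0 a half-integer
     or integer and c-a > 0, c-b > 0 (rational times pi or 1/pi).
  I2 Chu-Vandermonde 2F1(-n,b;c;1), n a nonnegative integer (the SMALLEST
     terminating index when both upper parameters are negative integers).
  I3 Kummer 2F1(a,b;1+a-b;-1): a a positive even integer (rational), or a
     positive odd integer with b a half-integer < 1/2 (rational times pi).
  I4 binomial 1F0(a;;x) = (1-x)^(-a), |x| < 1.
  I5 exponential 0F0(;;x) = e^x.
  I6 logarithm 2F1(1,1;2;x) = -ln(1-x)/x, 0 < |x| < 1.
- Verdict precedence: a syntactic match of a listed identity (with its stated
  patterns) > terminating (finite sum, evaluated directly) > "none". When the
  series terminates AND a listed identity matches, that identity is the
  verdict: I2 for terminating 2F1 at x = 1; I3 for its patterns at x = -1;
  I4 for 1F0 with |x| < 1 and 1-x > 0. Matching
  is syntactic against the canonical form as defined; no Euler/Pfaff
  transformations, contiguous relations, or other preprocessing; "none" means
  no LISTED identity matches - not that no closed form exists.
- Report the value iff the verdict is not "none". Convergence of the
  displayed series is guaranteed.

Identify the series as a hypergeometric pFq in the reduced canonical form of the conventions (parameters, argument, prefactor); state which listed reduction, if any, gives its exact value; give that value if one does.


The tell: t_0 being 8/3, the running product (C = 8/3, x = -1/4) telescopes to a rising factorial.
Term ratio: r(k) = (-1/4) * (k+1) (k+1) / [(k+2) (k+1)] ; factor over Q: parameters, x = (-1/4), and C = 8/3.

This is 8/3 * 2F1(1, 1; 2; -1/4) in reduced canonical form. Verdict at x = -1/4: the logarithmic series (I6) matches (the logarithm: parameters (1,1;2), x = -1/4). Value: (32/3) * ln(5/4).
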